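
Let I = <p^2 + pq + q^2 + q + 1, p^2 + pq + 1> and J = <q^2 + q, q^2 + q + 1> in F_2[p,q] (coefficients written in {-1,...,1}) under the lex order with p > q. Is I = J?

No, the ideals differ.

For a fixed monomial order, each ideal has a unique reduced Gröbner basis; comparing bases decides equality.
Buchberger on the first generating set:
f_1 = p^2 + pq + q^2 + q + 1, LT = p^2.
f_2 = p^2 + pq + 1, LT = p^2.

S(f_1,f_2): lcm = p^2. S = q^2 + q.
  reduce S modulo (f_1, f_2):
  remainder q^2 + q ≠ 0; add g_3 = q^2 + q to the basis.

The other S-polynomials (S(f_1,g_3), S(f_2,g_3)) all reduce to 0 modulo the current basis, so we have a Gröbner basis.
Inter-reduce: drop elements whose leading term is divisible by another's, tail-reduce, and make monic.
Reduced Gröbner basis: {p^2 + pq + 1, q^2 + q}.

Buchberger on the second generating set:
h_1 = q^2 + q, LT = q^2.
h_2 = q^2 + q + 1, LT = q^2.

S(h_1,h_2): lcm = q^2. S = 1.
  reduce S modulo (h_1, h_2):
  remainder 1 ≠ 0; add k_3 = 1 to the basis.

The other S-polynomials (S(h_1,k_3), S(h_2,k_3)) all reduce to 0 modulo the current basis, so we have a Gröbner basis.
Inter-reduce: drop elements whose leading term is divisible by another's, tail-reduce, and make monic.
Reduced Gröbner basis: {1}.

The bases are distinct; the ideals are different.
The choice of monomial ordering does not affect the verdict — as long as both bases are computed under the same ordering, their equality decides ideal equality.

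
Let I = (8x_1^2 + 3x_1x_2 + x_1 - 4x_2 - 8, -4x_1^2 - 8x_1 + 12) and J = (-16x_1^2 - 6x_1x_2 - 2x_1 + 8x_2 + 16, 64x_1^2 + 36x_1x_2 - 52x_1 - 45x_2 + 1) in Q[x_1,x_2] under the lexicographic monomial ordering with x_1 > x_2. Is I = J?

No, the ideals differ.

For a fixed monomial order, each ideal has a unique reduced Gröbner basis; comparing bases decides equality.
Buchberger on the first generating set:
f_1 = 8x_1^2 + 3x_1x_2 + x_1 - 4x_2 - 8, LT = x_1^2.
f_2 = -4x_1^2 - 8x_1 + 12, LT = x_1^2.

S(f_1,f_2): lcm = x_1^2. S = 3/8x_1x_2 - 15/8x_1 - 1/2x_2 + 2.
  leading term x_1x_2: no divisor's leading term divides it; move 3/8x_1x_2 to the remainder.
  leading term x_1: no divisor's leading term divides it; move -15/8x_1 to the remainder.
  leading term x_2: no divisor's leading term divides it; move -1/2x_2 to the remainder.
  leading term 1: no divisor's leading term divides it; move 2 to the remainder.
  remainder 3/8x_1x_2 - 15/8x_1 - 1/2x_2 + 2 ≠ 0; add g_3 = 3/8x_1x_2 - 15/8x_1 - 1/2x_2 + 2 to the basis.

S(f_1,g_3): lcm = x_1^2x_2. S = 5x_1^2 + 3/8x_1x_2^2 + 35/24x_1x_2 - 16/3x_1 - 1/2x_2^2 - x_2.
  leading term x_1^2: subtract (5/8)·f_1 from 5x_1^2 + 3/8x_1x_2^2 + 35/24x_1x_2 - 16/3x_1 - 1/2x_2^2 - x_2 → 3/8x_1x_2^2 - 5/12x_1x_2 - 143/24x_1 - 1/2x_2^2 + 3/2x_2 + 5
  leading term x_1x_2^2: subtract (x_2)·g_3 from 3/8x_1x_2^2 - 5/12x_1x_2 - 143/24x_1 - 1/2x_2^2 + 3/2x_2 + 5 → 35/24x_1x_2 - 143/24x_1 - 1/2x_2 + 5
  leading term x_1x_2: subtract (35/9)·g_3 from 35/24x_1x_2 - 143/24x_1 - 1/2x_2 + 5 → 4/3x_1 + 13/9x_2 - 25/9
  leading term x_1: no divisor's leading term divides it; move 4/3x_1 to the remainder.
  leading term x_2: no divisor's leading term divides it; move 13/9x_2 to the remainder.
  leading term 1: no divisor's leading term divides it; move -25/9 to the remainder.
  remainder 4/3x_1 + 13/9x_2 - 25/9 ≠ 0; add g_4 = 4/3x_1 + 13/9x_2 - 25/9 to the basis.

S(g_3,g_4): lcm = x_1x_2. S = -5x_1 - 13/12x_2^2 + 3/4x_2 + 16/3.
  leading term x_1: subtract (-15/4)·g_4 from -5x_1 - 13/12x_2^2 + 3/4x_2 + 16/3 → -13/12x_2^2 + 37/6x_2 - 61/12
  leading term x_2^2: no divisor's leading term divides it; move -13/12x_2^2 to the remainder.
  leading term x_2: no divisor's leading term divides it; move 37/6x_2 to the remainder.
  leading term 1: no divisor's leading term divides it; move -61/12 to the remainder.
  remainder -13/12x_2^2 + 37/6x_2 - 61/12 ≠ 0; add g_5 = -13/12x_2^2 + 37/6x_2 - 61/12 to the basis.

The other S-polynomials (S(f_2,g_3), S(f_1,g_4), S(f_2,g_4), S(f_1,g_5), S(f_2,g_5), S(g_3,g_5), S(g_4,g_5)) all reduce to 0 modulo the current basis, so we have a Gröbner basis.
Inter-reduce: drop elements whose leading term is divisible by another's, tail-reduce, and make monic.
Reduced Gröbner basis: {x_1 + 13/12x_2 - 25/12, x_2^2 - 74/13x_2 + 61/13}.

Buchberger on the second generating set:
h_1 = -16x_1^2 - 6x_1x_2 - 2x_1 + 8x_2 + 16, LT = x_1^2.
h_2 = 64x_1^2 + 36x_1x_2 - 52x_1 - 45x_2 + 1, LT = x_1^2.

S(h_1,h_2): lcm = x_1^2. S = -3/16x_1x_2 + 15/16x_1 + 13/64x_2 - 65/64.
  leading term x_1x_2: no divisor's leading term divides it; move -3/16x_1x_2 to the remainder.
  leading term x_1: no divisor's leading term divides it; move 15/16x_1 to the remainder.
  leading term x_2: no divisor's leading term divides it; move 13/64x_2 to the remainder.
  leading term 1: no divisor's leading term divides it; move -65/64 to the remainder.
  remainder -3/16x_1x_2 + 15/16x_1 + 13/64x_2 - 65/64 ≠ 0; add k_3 = -3/16x_1x_2 + 15/16x_1 + 13/64x_2 - 65/64 to the basis.

S(h_1,k_3): lcm = x_1^2x_2. S = 5x_1^2 + 3/8x_1x_2^2 + 29/24x_1x_2 - 65/12x_1 - 1/2x_2^2 - x_2.
  leading term x_1^2: subtract (-5/16)·h_1 from 5x_1^2 + 3/8x_1x_2^2 + 29/24x_1x_2 - 65/12x_1 - 1/2x_2^2 - x_2 → 3/8x_1x_2^2 - 2/3x_1x_2 - 145/24x_1 - 1/2x_2^2 + 3/2x_2 + 5
  leading term x_1x_2^2: subtract (-2x_2)·k_3 from 3/8x_1x_2^2 - 2/3x_1x_2 - 145/24x_1 - 1/2x_2^2 + 3/2x_2 + 5 → 29/24x_1x_2 - 145/24x_1 - 3/32x_2^2 - 17/32x_2 + 5
  leading term x_1x_2: subtract (-58/9)·k_3 from 29/24x_1x_2 - 145/24x_1 - 3/32x_2^2 - 17/32x_2 + 5 → -3/32x_2^2 + 7/9x_2 - 445/288
  leading term x_2^2: no divisor's leading term divides it; move -3/32x_2^2 to the remainder.
  leading term x_2: no divisor's leading term divides it; move 7/9x_2 to the remainder.
  leading term 1: no divisor's leading term divides it; move -445/288 to the remainder.
  remainder -3/32x_2^2 + 7/9x_2 - 445/288 ≠ 0; add k_4 = -3/32x_2^2 + 7/9x_2 - 445/288 to the basis.

The other S-polynomials (S(h_2,k_3), S(h_1,k_4), S(h_2,k_4), S(k_3,k_4)) all reduce to 0 modulo the current basis, so we have a Gröbner basis.
Inter-reduce: drop elements whose leading term is divisible by another's, tail-reduce, and make monic.
Reduced Gröbner basis: {x_1^2 + 2x_1 - 3/32x_2 - 97/32, x_1x_2 - 5x_1 - 13/12x_2 + 65/12, x_2^2 - 224/27x_2 + 445/27}.

Since the reduced bases disagree, the two ideals are not the same.
The choice of monomial ordering does not affect the verdict — as long as both bases are computed under the same ordering, their equality decides ideal equality.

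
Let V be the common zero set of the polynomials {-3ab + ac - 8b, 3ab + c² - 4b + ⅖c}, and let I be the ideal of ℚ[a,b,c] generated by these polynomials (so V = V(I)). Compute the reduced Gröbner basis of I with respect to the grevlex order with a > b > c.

f_1 = -3ab + ac - 8b, LT = ab.
f_2 = 3ab + c² - 4b + ⅖c, LT = ab.

S(f_1,f_2): lcm = ab. S = -⅓ac - ⅓c² + 4b - 2/15c.
  leading term ac: no divisor's leading term divides it; move -⅓ac to the remainder.
  leading term c²: no divisor's leading term divides it; move -⅓c² to the remainder.
  leading term b: no divisor's leading term divides it; move 4b to the remainder.
  leading term c: no divisor's leading term divides it; move -2/15c to the remainder.
  remainder -⅓ac - ⅓c² + 4b - 2/15c ≠ 0; add g_3 = -⅓ac - ⅓c² + 4b - 2/15c to the basis.

S(f_1,g_3): lcm = abc. S = -⅓ac² - bc² + 12b² + 34/15bc.
  leading term ac²: subtract (c)·g_3 from -⅓ac² - bc² + 12b² + 34/15bc → -bc² + ⅓c³ + 12b² - 26/15bc + 2/15c²
  leading term bc²: no divisor's leading term divides it; move -bc² to the remainder.
  leading term c³: no divisor's leading term divides it; move ⅓c³ to the remainder.
  leading term b²: no divisor's leading term divides it; move 12b² to the remainder.
  leading term bc: no divisor's leading term divides it; move -26/15bc to the remainder.
  leading term c²: no divisor's leading term divides it; move 2/15c² to the remainder.
  remainder -bc² + ⅓c³ + 12b² - 26/15bc + 2/15c² ≠ 0; add g_4 = -bc² + ⅓c³ + 12b² - 26/15bc + 2/15c² to the basis.

The other S-polynomials (S(f_2,g_3), S(f_1,g_4), S(f_2,g_4), S(g_3,g_4)) all reduce to 0 modulo the current basis, so we have a Gröbner basis.
Inter-reduce: drop elements whose leading term is divisible by another's, tail-reduce, and make monic.

G = {bc² - ⅓c³ - 12b² + 26/15bc - 2/15c², ab + ⅓c² - 4/3b + 2/15c, ac + c² - 12b + ⅖c}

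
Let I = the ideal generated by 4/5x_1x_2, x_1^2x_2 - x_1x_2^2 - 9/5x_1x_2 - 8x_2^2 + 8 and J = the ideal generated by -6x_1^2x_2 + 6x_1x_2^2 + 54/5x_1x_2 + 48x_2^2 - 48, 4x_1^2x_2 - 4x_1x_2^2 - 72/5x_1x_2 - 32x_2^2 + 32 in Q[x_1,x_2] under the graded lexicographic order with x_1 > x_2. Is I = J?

Since reduced Gröbner bases are canonical representatives of ideals under a given ordering, it suffices to compute and compare them.
Buchberger on the first generating set:
f_1 = 4/5x_1x_2, LT = x_1x_2.
f_2 = x_1^2x_2 - x_1x_2^2 - 9/5x_1x_2 - 8x_2^2 + 8, LT = x_1^2x_2.

S(f_1,f_2): lcm = x_1^2x_2. S = x_1x_2^2 + 9/5x_1x_2 + 8x_2^2 - 8.
  leading term x_1x_2^2: subtract (5/4x_2)·f_1 from x_1x_2^2 + 9/5x_1x_2 + 8x_2^2 - 8 → 9/5x_1x_2 + 8x_2^2 - 8
  leading term x_1x_2: subtract (9/4)·f_1 from 9/5x_1x_2 + 8x_2^2 - 8 → 8x_2^2 - 8
  leading term x_2^2: no divisor's leading term divides it; move 8x_2^2 to the remainder.
  leading term 1: no divisor's leading term divides it; move -8 to the remainder.
  remainder 8x_2^2 - 8 ≠ 0; add g_3 = 8x_2^2 - 8 to the basis.

S(f_1,g_3): lcm = x_1x_2^2. S = x_1.
  leading term x_1: no divisor's leading term divides it; move x_1 to the remainder.
  remainder x_1 ≠ 0; add g_4 = x_1 to the basis.

The other S-polynomials (S(f_2,g_3), S(f_1,g_4), S(f_2,g_4), S(g_3,g_4)) all reduce to 0 modulo the current basis, so we have a Gröbner basis.
Inter-reduce: drop elements whose leading term is divisible by another's, tail-reduce, and make monic.
Reduced Gröbner basis: {x_2^2 - 1, x_1}.

Buchberger on the second generating set:
h_1 = -6x_1^2x_2 + 6x_1x_2^2 + 54/5x_1x_2 + 48x_2^2 - 48, LT = x_1^2x_2.
h_2 = 4x_1^2x_2 - 4x_1x_2^2 - 72/5x_1x_2 - 32x_2^2 + 32, LT = x_1^2x_2.

S(h_1,h_2): lcm = x_1^2x_2. S = 9/5x_1x_2.
  leading term x_1x_2: no divisor's leading term divides it; move 9/5x_1x_2 to the remainder.
  remainder 9/5x_1x_2 ≠ 0; add k_3 = 9/5x_1x_2 to the basis.

S(h_1,k_3): lcm = x_1^2x_2. S = -x_1x_2^2 - 9/5x_1x_2 - 8x_2^2 + 8.
  leading term x_1x_2^2: subtract (-5/9x_2)·k_3 from -x_1x_2^2 - 9/5x_1x_2 - 8x_2^2 + 8 → -9/5x_1x_2 - 8x_2^2 + 8
  leading term x_1x_2: subtract (-1)·k_3 from -9/5x_1x_2 - 8x_2^2 + 8 → -8x_2^2 + 8
  leading term x_2^2: no divisor's leading term divides it; move -8x_2^2 to the remainder.
  leading term 1: no divisor's leading term divides it; move 8 to the remainder.
  remainder -8x_2^2 + 8 ≠ 0; add k_4 = -8x_2^2 + 8 to the basis.

S(h_1,k_4): lcm = x_1^2x_2^2. S = -x_1x_2^3 - 9/5x_1x_2^2 - 8x_2^3 + x_1^2 + 8x_2.
  leading term x_1x_2^3: subtract (-5/9x_2^2)·k_3 from -x_1x_2^3 - 9/5x_1x_2^2 - 8x_2^3 + x_1^2 + 8x_2 → -9/5x_1x_2^2 - 8x_2^3 + x_1^2 + 8x_2
  leading term x_1x_2^2: subtract (-x_2)·k_3 from -9/5x_1x_2^2 - 8x_2^3 + x_1^2 + 8x_2 → -8x_2^3 + x_1^2 + 8x_2
  leading term x_2^3: subtract (x_2)·k_4 from -8x_2^3 + x_1^2 + 8x_2 → x_1^2
  leading term x_1^2: no divisor's leading term divides it; move x_1^2 to the remainder.
  remainder x_1^2 ≠ 0; add k_5 = x_1^2 to the basis.

S(k_3,k_4): lcm = x_1x_2^2. S = x_1.
  leading term x_1: no divisor's leading term divides it; move x_1 to the remainder.
  remainder x_1 ≠ 0; add k_6 = x_1 to the basis.

The other S-polynomials (S(h_2,k_3), S(h_2,k_4), S(h_1,k_5), S(h_2,k_5), S(k_3,k_5), S(k_4,k_5), S(h_1,k_6), S(h_2,k_6), S(k_3,k_6), S(k_4,k_6), S(k_5,k_6)) all reduce to 0 modulo the current basis, so we have a Gröbner basis.
Inter-reduce: drop elements whose leading term is divisible by another's, tail-reduce, and make monic.
Reduced Gröbner basis: {x_2^2 - 1, x_1}.

These coincide, so the ideals are equal.
The choice of monomial ordering does not affect the verdict — as long as both bases are computed under the same ordering, their equality decides ideal equality.

Yes, the ideals are equal.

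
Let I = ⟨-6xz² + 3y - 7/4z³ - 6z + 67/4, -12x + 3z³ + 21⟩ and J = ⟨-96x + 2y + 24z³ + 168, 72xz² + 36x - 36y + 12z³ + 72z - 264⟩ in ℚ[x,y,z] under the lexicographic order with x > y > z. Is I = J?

No, the ideals differ.

For a fixed monomial order, each ideal has a unique reduced Gröbner basis; comparing bases decides equality.
Buchberger on the first generating set:
f_1 = -6xz² + 3y - 7/4z³ - 6z + 67/4, LT = xz².
f_2 = -12x + 3z³ + 21, LT = x.

S(f_1,f_2): lcm = xz². S = -½y + ¼z⁵ + 7/24z³ + 7/4z² + z - 67/24.
  reduce S modulo (f_1, f_2):
  remainder -½y + ¼z⁵ + 7/24z³ + 7/4z² + z - 67/24 ≠ 0; add g_3 = -½y + ¼z⁵ + 7/24z³ + 7/4z² + z - 67/24 to the basis.

The other S-polynomials (S(f_1,g_3), S(f_2,g_3)) all reduce to 0 modulo the current basis, so we have a Gröbner basis.
Inter-reduce: drop elements whose leading term is divisible by another's, tail-reduce, and make monic.
Reduced Gröbner basis: {x - ¼z³ - 7/4, y - ½z⁵ - 7/12z³ - 7/2z² - 2z + 67/12}.

Buchberger on the second generating set:
h_1 = -96x + 2y + 24z³ + 168, LT = x.
h_2 = 72xz² + 36x - 36y + 12z³ + 72z - 264, LT = xz².

S(h_1,h_2): lcm = xz². S = -½x - 1/48yz² + ½y - ¼z⁵ - ⅙z³ - 7/4z² - z + 11/3.
  reduce S modulo (h_1, h_2):
  remainder -1/48yz² + 47/96y - ¼z⁵ - 7/24z³ - 7/4z² - z + 67/24 ≠ 0; add k_3 = -1/48yz² + 47/96y - ¼z⁵ - 7/24z³ - 7/4z² - z + 67/24 to the basis.

The other S-polynomials (S(h_1,k_3), S(h_2,k_3)) all reduce to 0 modulo the current basis, so we have a Gröbner basis.
Inter-reduce: drop elements whose leading term is divisible by another's, tail-reduce, and make monic.
Reduced Gröbner basis: {x - 1/48y - ¼z³ - 7/4, yz² - 47/2y + 12z⁵ + 14z³ + 84z² + 48z - 134}.

The bases are distinct; the ideals are different.
The same test decides containment: I ⊆ J iff every generator of I reduces to 0 modulo a Gröbner basis of J.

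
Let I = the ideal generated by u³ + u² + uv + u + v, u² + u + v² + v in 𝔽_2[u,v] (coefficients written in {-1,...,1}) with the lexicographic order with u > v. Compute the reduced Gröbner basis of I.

f_1 = u³ + u² + uv + u + v, LT = u³.
f_2 = u² + u + v² + v, LT = u².

S(f_1,f_2): lcm = u³. S = uv² + u + v.
  leading term uv²: no divisor's leading term divides it; move uv² to the remainder.
  leading term u: no divisor's leading term divides it; move u to the remainder.
  leading term v: no divisor's leading term divides it; move v to the remainder.
  remainder uv² + u + v ≠ 0; add g_3 = uv² + u + v to the basis.

S(f_1,g_3): lcm = u³v². S = u³ + u²v² + u²v + uv³ + uv² + v³.
  leading term u³: subtract (1)·f_1 from u³ + u²v² + u²v + uv³ + uv² + v³ → u²v² + u²v + u² + uv³ + uv² + uv + u + v³ + v
  leading term u²v²: subtract (v²)·f_2 from u²v² + u²v + u² + uv³ + uv² + uv + u + v³ + v → u²v + u² + uv³ + uv + u + v⁴ + v
  leading term u²v: subtract (v)·f_2 from u²v + u² + uv³ + uv + u + v⁴ + v → u² + uv³ + u + v⁴ + v³ + v² + v
  leading term u²: subtract (1)·f_2 from u² + uv³ + u + v⁴ + v³ + v² + v → uv³ + v⁴ + v³
  leading term uv³: subtract (v)·g_3 from uv³ + v⁴ + v³ → uv + v⁴ + v³ + v²
  leading term uv: no divisor's leading term divides it; move uv to the remainder.
  leading term v⁴: no divisor's leading term divides it; move v⁴ to the remainder.
  leading term v³: no divisor's leading term divides it; move v³ to the remainder.
  leading term v²: no divisor's leading term divides it; move v² to the remainder.
  remainder uv + v⁴ + v³ + v² ≠ 0; add g_4 = uv + v⁴ + v³ + v² to the basis.

S(f_1,g_4): lcm = u³v. S = u²v⁴ + u²v³ + u²v² + u²v + uv² + uv + v².
  leading term u²v⁴: subtract (v⁴)·f_2 from u²v⁴ + u²v³ + u²v² + u²v + uv² + uv + v² → u²v³ + u²v² + u²v + uv⁴ + uv² + uv + v⁶ + v⁵ + v²
  leading term u²v³: subtract (v³)·f_2 from u²v³ + u²v² + u²v + uv⁴ + uv² + uv + v⁶ + v⁵ + v² → u²v² + u²v + uv⁴ + uv³ + uv² + uv + v⁶ + v⁴ + v²
  leading term u²v²: subtract (v²)·f_2 from u²v² + u²v + uv⁴ + uv³ + uv² + uv + v⁶ + v⁴ + v² → u²v + uv⁴ + uv³ + uv + v⁶ + v³ + v²
  leading term u²v: subtract (v)·f_2 from u²v + uv⁴ + uv³ + uv + v⁶ + v³ + v² → uv⁴ + uv³ + v⁶
  leading term uv⁴: subtract (v²)·g_3 from uv⁴ + uv³ + v⁶ → uv³ + uv² + v⁶ + v³
  leading term uv³: subtract (v)·g_3 from uv³ + uv² + v⁶ + v³ → uv² + uv + v⁶ + v³ + v²
  leading term uv²: subtract (1)·g_3 from uv² + uv + v⁶ + v³ + v² → uv + u + v⁶ + v³ + v² + v
  leading term uv: subtract (1)·g_4 from uv + u + v⁶ + v³ + v² + v → u + v⁶ + v⁴ + v
  leading term u: no divisor's leading term divides it; move u to the remainder.
  leading term v⁶: no divisor's leading term divides it; move v⁶ to the remainder.
  leading term v⁴: no divisor's leading term divides it; move v⁴ to the remainder.
  leading term v: no divisor's leading term divides it; move v to the remainder.
  remainder u + v⁶ + v⁴ + v ≠ 0; add g_5 = u + v⁶ + v⁴ + v to the basis.

S(g_3,g_4): lcm = uv². S = u + v⁵ + v⁴ + v³ + v.
  leading term u: subtract (1)·g_5 from u + v⁵ + v⁴ + v³ + v → v⁶ + v⁵ + v³
  leading term v⁶: no divisor's leading term divides it; move v⁶ to the remainder.
  leading term v⁵: no divisor's leading term divides it; move v⁵ to the remainder.
  leading term v³: no divisor's leading term divides it; move v³ to the remainder.
  remainder v⁶ + v⁵ + v³ ≠ 0; add g_6 = v⁶ + v⁵ + v³ to the basis.

The other S-polynomials (S(f_2,g_3), S(f_2,g_4), S(f_1,g_5), S(f_2,g_5), S(g_3,g_5), S(g_4,g_5), S(f_1,g_6), S(f_2,g_6), S(g_3,g_6), S(g_4,g_6), S(g_5,g_6)) all reduce to 0 modulo the current basis, so we have a Gröbner basis.
Inter-reduce: drop elements whose leading term is divisible by another's, tail-reduce, and make monic.

G = {u + v⁵ + v⁴ + v³ + v, v⁶ + v⁵ + v³}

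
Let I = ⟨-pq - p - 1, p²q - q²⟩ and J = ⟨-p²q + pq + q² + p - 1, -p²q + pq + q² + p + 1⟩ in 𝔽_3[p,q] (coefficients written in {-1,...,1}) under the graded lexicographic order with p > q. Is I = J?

For a fixed monomial order, each ideal has a unique reduced Gröbner basis; comparing bases decides equality.
Buchberger on the first generating set:
f_1 = -pq - p - 1, LT = pq.
f_2 = p²q - q², LT = p²q.

S(f_1,f_2): lcm = p²q. S = p² + q² + p.
  leading term p²: no divisor's leading term divides it; move p² to the remainder.
  leading term q²: no divisor's leading term divides it; move q² to the remainder.
  leading term p: no divisor's leading term divides it; move p to the remainder.
  remainder p² + q² + p ≠ 0; add g_3 = p² + q² + p to the basis.

S(f_1,g_3): lcm = p²q. S = -q³ + p² - pq + p.
  leading term q³: no divisor's leading term divides it; move -q³ to the remainder.
  leading term p²: subtract (1)·g_3 from p² - pq + p → -pq - q²
  leading term pq: subtract (1)·f_1 from -pq - q² → -q² + p + 1
  leading term q²: no divisor's leading term divides it; move -q² to the remainder.
  leading term p: no divisor's leading term divides it; move p to the remainder.
  leading term 1: no divisor's leading term divides it; move 1 to the remainder.
  remainder -q³ - q² + p + 1 ≠ 0; add g_4 = -q³ - q² + p + 1 to the basis.

The other S-polynomials (S(f_2,g_3), S(f_1,g_4), S(f_2,g_4), S(g_3,g_4)) all reduce to 0 modulo the current basis, so we have a Gröbner basis.
Inter-reduce: drop elements whose leading term is divisible by another's, tail-reduce, and make monic.
Reduced Gröbner basis: {q³ + q² - p - 1, p² + q² + p, pq + p + 1}.

Buchberger on the second generating set:
h_1 = -p²q + pq + q² + p - 1, LT = p²q.
h_2 = -p²q + pq + q² + p + 1, LT = p²q.

S(h_1,h_2): lcm = p²q. S = -1.
  leading term 1: no divisor's leading term divides it; move -1 to the remainder.
  remainder -1 ≠ 0; add k_3 = -1 to the basis.

The other S-polynomials (S(h_1,k_3), S(h_2,k_3)) all reduce to 0 modulo the current basis, so we have a Gröbner basis.
Inter-reduce: drop elements whose leading term is divisible by another's, tail-reduce, and make monic.
Reduced Gröbner basis: {1}.

These differ, so the ideals are not equal.

No, the ideals differ.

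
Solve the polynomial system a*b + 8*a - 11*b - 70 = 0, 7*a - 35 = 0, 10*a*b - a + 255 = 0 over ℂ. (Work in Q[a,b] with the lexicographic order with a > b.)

{(5, -5)}

Compute a lex Gröbner basis by Buchberger's algorithm.
f_1 = a*b + 8*a - 11*b - 70, LT = a*b.
f_2 = 7*a - 35, LT = a.
f_3 = 10*a*b - a + 255, LT = a*b.

S(f_1,f_2): lcm = a*b. S = 8*a - 6*b - 70.
  leading term a: subtract (8/7)·f_2 from 8*a - 6*b - 70 → -6*b - 30
  leading term b: no divisor's leading term divides it; move -6*b to the remainder.
  leading term 1: no divisor's leading term divides it; move -30 to the remainder.
  remainder -6*b - 30 ≠ 0; add h_4 = -6*b - 30 to the basis.

The other S-polynomials (S(f_1,f_3), S(f_2,f_3), S(f_1,h_4), S(f_2,h_4), S(f_3,h_4)) all reduce to 0 modulo the current basis, so we have a Gröbner basis.
Inter-reduce: drop elements whose leading term is divisible by another's, tail-reduce, and make monic.
Reduced Gröbner basis: {a - 5, b + 5}.

The lex basis is triangular: the last element involves only b. Solving b + 5 = 0 gives b ∈ {-5}; substituting each value into the earlier elements determines the remaining variables.
  b = -5: the earlier basis element becomes a - 5 = 0, giving a = 5 — point (5, -5).
Each listed point satisfies every original equation (direct substitution).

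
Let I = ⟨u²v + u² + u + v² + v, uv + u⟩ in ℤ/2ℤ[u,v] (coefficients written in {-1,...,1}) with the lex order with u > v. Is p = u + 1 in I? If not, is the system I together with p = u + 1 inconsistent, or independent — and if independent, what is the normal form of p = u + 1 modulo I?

Adjoining u + 1 makes the ideal the whole ring: the system is inconsistent.

First compute the reduced Gröbner basis of I by Buchberger's algorithm.
f_1 = u²v + u² + u + v² + v, LT = u²v.
f_2 = uv + u, LT = uv.

S(f_1,f_2): lcm = u²v. S = u + v² + v.
  leading term u: no divisor's leading term divides it; move u to the remainder.
  leading term v²: no divisor's leading term divides it; move v² to the remainder.
  leading term v: no divisor's leading term divides it; move v to the remainder.
  remainder u + v² + v ≠ 0; add h_3 = u + v² + v to the basis.

S(f_2,h_3): lcm = uv. S = u + v³ + v².
  leading term u: subtract (1)·h_3 from u + v³ + v² → v³ + v
  leading term v³: no divisor's leading term divides it; move v³ to the remainder.
  leading term v: no divisor's leading term divides it; move v to the remainder.
  remainder v³ + v ≠ 0; add h_4 = v³ + v to the basis.

The other S-polynomials (S(f_1,h_3), S(f_1,h_4), S(f_2,h_4), S(h_3,h_4)) all reduce to 0 modulo the current basis, so we have a Gröbner basis.
Inter-reduce: drop elements whose leading term is divisible by another's, tail-reduce, and make monic.
Reduced Gröbner basis: {u + v² + v, v³ + v}.
Label its elements g_1 = u + v² + v, g_2 = v³ + v.

Reduce p = u + 1 modulo G:
  leading term u: subtract (1)·g_1 from u + 1 → v² + v + 1
  leading term v²: no divisor's leading term divides it; move v² to the remainder.
  leading term v: no divisor's leading term divides it; move v to the remainder.
  leading term 1: no divisor's leading term divides it; move 1 to the remainder.
  normal form = v² + v + 1.
The normal form is nonzero, so p ∉ I. Since p minus its normal form lies in I, I + (p) = I + (r) where r = v² + v + 1; decide whether this ideal is the whole ring.
Run Buchberger on G together with r (pairs among the g_i already reduce to 0 since G is a Gröbner basis):
g_1 = u + v² + v, LT = u.
g_2 = v³ + v, LT = v³.
r = v² + v + 1, LT = v².

S(g_2,r): lcm = v³. S = v².
  leading term v²: subtract (1)·r from v² → v + 1
  leading term v: no divisor's leading term divides it; move v to the remainder.
  leading term 1: no divisor's leading term divides it; move 1 to the remainder.
  remainder v + 1 ≠ 0; add m_4 = v + 1 to the basis.

S(g_2,m_4): lcm = v³. S = v² + v.
  leading term v²: subtract (1)·r from v² + v → 1
  leading term 1: no divisor's leading term divides it; move 1 to the remainder.
  remainder 1 ≠ 0; add m_5 = 1 to the basis.

The other S-polynomials (S(g_1,g_2), S(g_1,r), S(g_1,m_4), S(r,m_4), S(g_1,m_5), S(g_2,m_5), S(r,m_5), S(m_4,m_5)) all reduce to 0 modulo the current basis, so we have a Gröbner basis.
Inter-reduce: drop elements whose leading term is divisible by another's, tail-reduce, and make monic.
Reduced Gröbner basis: {1}.
The reduced Gröbner basis of I + (p) is {1}: the ideal is the whole ring, so the enlarged system has no common solution — adjoining p is inconsistent.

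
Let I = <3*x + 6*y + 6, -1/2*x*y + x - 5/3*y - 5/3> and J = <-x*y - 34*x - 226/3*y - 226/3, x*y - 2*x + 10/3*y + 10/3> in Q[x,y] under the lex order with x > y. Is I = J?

Since reduced Gröbner bases are canonical representatives of ideals under a given ordering, it suffices to compute and compare them.
Buchberger on the first generating set:
f_1 = 3*x + 6*y + 6, LT = x.
f_2 = -1/2*x*y + x - 5/3*y - 5/3, LT = x*y.

S(f_1,f_2): lcm = x*y. S = 2*x + 2*y**2 - 4/3*y - 10/3.
  reduce S modulo (f_1, f_2):
  remainder 2*y**2 - 16/3*y - 22/3 ≠ 0; add g_3 = 2*y**2 - 16/3*y - 22/3 to the basis.

The other S-polynomials (S(f_1,g_3), S(f_2,g_3)) all reduce to 0 modulo the current basis, so we have a Gröbner basis.
Inter-reduce: drop elements whose leading term is divisible by another's, tail-reduce, and make monic.
Reduced Gröbner basis: {x + 2*y + 2, y**2 - 8/3*y - 11/3}.

Buchberger on the second generating set:
h_1 = -x*y - 34*x - 226/3*y - 226/3, LT = x*y.
h_2 = x*y - 2*x + 10/3*y + 10/3, LT = x*y.

S(h_1,h_2): lcm = x*y. S = 36*x + 72*y + 72.
  reduce S modulo (h_1, h_2):
  remainder 36*x + 72*y + 72 ≠ 0; add k_3 = 36*x + 72*y + 72 to the basis.

S(h_1,k_3): lcm = x*y. S = 34*x - 2*y**2 + 220/3*y + 226/3.
  reduce S modulo (h_1, h_2, k_3):
  remainder -2*y**2 + 16/3*y + 22/3 ≠ 0; add k_4 = -2*y**2 + 16/3*y + 22/3 to the basis.

The other S-polynomials (S(h_2,k_3), S(h_1,k_4), S(h_2,k_4), S(k_3,k_4)) all reduce to 0 modulo the current basis, so we have a Gröbner basis.
Inter-reduce: drop elements whose leading term is divisible by another's, tail-reduce, and make monic.
Reduced Gröbner basis: {x + 2*y + 2, y**2 - 8/3*y - 11/3}.

Same reduced basis, so the two generating sets span the same ideal.

Yes, the ideals are equal.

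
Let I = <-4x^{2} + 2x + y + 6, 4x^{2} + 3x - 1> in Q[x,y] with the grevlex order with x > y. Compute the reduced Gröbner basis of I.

G = {y^{2} + \tfrac{25}{4}y, x + \tfrac{1}{5}y + 1}

Buchberger's algorithm terminates because the ascending chain of leading-term ideals stabilizes.

f_1 = -4x^{2} + 2x + y + 6, LT = x^{2}.
f_2 = 4x^{2} + 3x - 1, LT = x^{2}.

S(f_1,f_2): lcm = x^{2}. S = -\tfrac{5}{4}x - \tfrac{1}{4}y - \tfrac{5}{4}.
  leading term x: no divisor's leading term divides it; move -\tfrac{5}{4}x to the remainder.
  leading term y: no divisor's leading term divides it; move -\tfrac{1}{4}y to the remainder.
  leading term 1: no divisor's leading term divides it; move -\tfrac{5}{4} to the remainder.
  remainder -\tfrac{5}{4}x - \tfrac{1}{4}y - \tfrac{5}{4} ≠ 0; add g_3 = -\tfrac{5}{4}x - \tfrac{1}{4}y - \tfrac{5}{4} to the basis.

S(f_1,g_3): lcm = x^{2}. S = -\tfrac{1}{5}xy - \tfrac{3}{2}x - \tfrac{1}{4}y - \tfrac{3}{2}.
  leading term xy: subtract (\tfrac{4}{25}y)·g_3 from -\tfrac{1}{5}xy - \tfrac{3}{2}x - \tfrac{1}{4}y - \tfrac{3}{2} → \tfrac{1}{25}y^{2} - \tfrac{3}{2}x - \tfrac{1}{20}y - \tfrac{3}{2}
  leading term y^{2}: no divisor's leading term divides it; move \tfrac{1}{25}y^{2} to the remainder.
  leading term x: subtract (\tfrac{6}{5})·g_3 from -\tfrac{3}{2}x - \tfrac{1}{20}y - \tfrac{3}{2} → \tfrac{1}{4}y
  leading term y: no divisor's leading term divides it; move \tfrac{1}{4}y to the remainder.
  remainder \tfrac{1}{25}y^{2} + \tfrac{1}{4}y ≠ 0; add g_4 = \tfrac{1}{25}y^{2} + \tfrac{1}{4}y to the basis.

The other S-polynomials (S(f_2,g_3), S(f_1,g_4), S(f_2,g_4), S(g_3,g_4)) all reduce to 0 modulo the current basis, so we have a Gröbner basis.
Inter-reduce: drop elements whose leading term is divisible by another's, tail-reduce, and make monic.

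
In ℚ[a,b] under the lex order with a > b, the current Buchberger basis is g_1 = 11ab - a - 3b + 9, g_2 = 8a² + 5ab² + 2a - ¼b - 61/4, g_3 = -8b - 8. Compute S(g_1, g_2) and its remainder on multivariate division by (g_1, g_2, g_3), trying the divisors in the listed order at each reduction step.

lcm(LM(g_1), LM(g_2)) = a²b.
S = (lcm/LT(g_1))·g_1 − (lcm/LT(g_2))·g_2 = -1/11a² - ⅝ab³ - 23/44ab + 9/11a + 1/32b² + 61/32b.
Reduce S modulo (g_1, g_2, g_3) in that order:
  leading term a²: subtract (-1/88)·g_2 from -1/11a² - ⅝ab³ - 23/44ab + 9/11a + 1/32b² + 61/32b → -⅝ab³ + 5/88ab² - 23/44ab + 37/44a + 1/32b² + 335/176b - 61/352
  leading term ab³: subtract (-5/88b²)·g_1 from -⅝ab³ + 5/88ab² - 23/44ab + 37/44a + 1/32b² + 335/176b - 61/352 → -23/44ab + 37/44a - 15/88b³ + 191/352b² + 335/176b - 61/352
  leading term ab: subtract (-23/484)·g_1 from -23/44ab + 37/44a - 15/88b³ + 191/352b² + 335/176b - 61/352 → 96/121a - 15/88b³ + 191/352b² + 3409/1936b + 985/3872
  leading term a: no divisor's leading term divides it; move 96/121a to the remainder.
  leading term b³: subtract (15/704b²)·g_3 from -15/88b³ + 191/352b² + 3409/1936b + 985/3872 → 251/352b² + 3409/1936b + 985/3872
  leading term b²: subtract (-251/2816b)·g_3 from 251/352b² + 3409/1936b + 985/3872 → 4057/3872b + 985/3872
  leading term b: subtract (-4057/30976)·g_3 from 4057/3872b + 985/3872 → -96/121
  leading term 1: no divisor's leading term divides it; move -96/121 to the remainder.
The remainder 96/121a - 96/121 is nonzero, so it would be added as the next basis element.

S(g_1, g_2) = -1/11a² - ⅝ab³ - 23/44ab + 9/11a + 1/32b² + 61/32b; remainder on division = 96/121a - 96/121.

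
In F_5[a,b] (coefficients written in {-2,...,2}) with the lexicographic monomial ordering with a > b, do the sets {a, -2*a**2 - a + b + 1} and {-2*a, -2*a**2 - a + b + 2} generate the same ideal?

Equality of ideals is decidable: compute both reduced Gröbner bases (unique for the ordering) and check whether they agree.
Buchberger on the first generating set:
f_1 = a, LT = a.
f_2 = -2*a**2 - a + b + 1, LT = a**2.

S(f_1,f_2): lcm = a**2. S = 2*a - 2*b - 2.
  leading term a: subtract (2)·f_1 from 2*a - 2*b - 2 → -2*b - 2
  leading term b: no divisor's leading term divides it; move -2*b to the remainder.
  leading term 1: no divisor's leading term divides it; move -2 to the remainder.
  remainder -2*b - 2 ≠ 0; add g_3 = -2*b - 2 to the basis.

The other S-polynomials (S(f_1,g_3), S(f_2,g_3)) all reduce to 0 modulo the current basis, so we have a Gröbner basis.
Inter-reduce: drop elements whose leading term is divisible by another's, tail-reduce, and make monic.
Reduced Gröbner basis: {a, b + 1}.

Buchberger on the second generating set:
h_1 = -2*a, LT = a.
h_2 = -2*a**2 - a + b + 2, LT = a**2.

S(h_1,h_2): lcm = a**2. S = 2*a - 2*b + 1.
  leading term a: subtract (-1)·h_1 from 2*a - 2*b + 1 → -2*b + 1
  leading term b: no divisor's leading term divides it; move -2*b to the remainder.
  leading term 1: no divisor's leading term divides it; move 1 to the remainder.
  remainder -2*b + 1 ≠ 0; add k_3 = -2*b + 1 to the basis.

The other S-polynomials (S(h_1,k_3), S(h_2,k_3)) all reduce to 0 modulo the current basis, so we have a Gröbner basis.
Inter-reduce: drop elements whose leading term is divisible by another's, tail-reduce, and make monic.
Reduced Gröbner basis: {a, b + 2}.

The bases are distinct; the ideals are different.

No, the ideals differ.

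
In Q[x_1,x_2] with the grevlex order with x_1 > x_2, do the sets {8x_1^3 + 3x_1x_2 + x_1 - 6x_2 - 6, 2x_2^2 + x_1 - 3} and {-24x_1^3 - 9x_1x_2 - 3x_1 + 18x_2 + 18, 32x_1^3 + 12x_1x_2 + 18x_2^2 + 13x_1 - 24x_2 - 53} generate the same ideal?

For a fixed monomial order, each ideal has a unique reduced Gröbner basis; comparing bases decides equality.
Buchberger on the first generating set:
f_1 = 8x_1^3 + 3x_1x_2 + x_1 - 6x_2 - 6, LT = x_1^3.
f_2 = 2x_2^2 + x_1 - 3, LT = x_2^2.

The S-polynomials (S(f_1,f_2)) all reduce to 0 modulo the current basis, so we have a Gröbner basis.
Inter-reduce: drop elements whose leading term is divisible by another's, tail-reduce, and make monic.
Reduced Gröbner basis: {x_1^3 + 3/8x_1x_2 + 1/8x_1 - 3/4x_2 - 3/4, x_2^2 + 1/2x_1 - 3/2}.

Buchberger on the second generating set:
h_1 = -24x_1^3 - 9x_1x_2 - 3x_1 + 18x_2 + 18, LT = x_1^3.
h_2 = 32x_1^3 + 12x_1x_2 + 18x_2^2 + 13x_1 - 24x_2 - 53, LT = x_1^3.

S(h_1,h_2): lcm = x_1^3. S = -9/16x_2^2 - 9/32x_1 + 29/32.
  leading term x_2^2: no divisor's leading term divides it; move -9/16x_2^2 to the remainder.
  leading term x_1: no divisor's leading term divides it; move -9/32x_1 to the remainder.
  leading term 1: no divisor's leading term divides it; move 29/32 to the remainder.
  remainder -9/16x_2^2 - 9/32x_1 + 29/32 ≠ 0; add k_3 = -9/16x_2^2 - 9/32x_1 + 29/32 to the basis.

The other S-polynomials (S(h_1,k_3), S(h_2,k_3)) all reduce to 0 modulo the current basis, so we have a Gröbner basis.
Inter-reduce: drop elements whose leading term is divisible by another's, tail-reduce, and make monic.
Reduced Gröbner basis: {x_1^3 + 3/8x_1x_2 + 1/8x_1 - 3/4x_2 - 3/4, x_2^2 + 1/2x_1 - 29/18}.

These differ, so the ideals are not equal.

No, the ideals differ.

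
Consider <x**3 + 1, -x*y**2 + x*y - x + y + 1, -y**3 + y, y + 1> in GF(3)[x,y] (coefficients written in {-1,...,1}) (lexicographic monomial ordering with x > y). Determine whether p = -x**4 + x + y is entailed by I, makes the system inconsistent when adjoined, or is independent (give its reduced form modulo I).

First compute the reduced Gröbner basis of I by Buchberger's algorithm.
f_1 = x**3 + 1, LT = x**3.
f_2 = -x*y**2 + x*y - x + y + 1, LT = x*y**2.
f_3 = -y**3 + y, LT = y**3.
f_4 = y + 1, LT = y.

The S-polynomials (S(f_1,f_2), S(f_1,f_3), S(f_1,f_4), S(f_2,f_3), S(f_2,f_4), S(f_3,f_4)) all reduce to 0 modulo the current basis, so we have a Gröbner basis.
Inter-reduce: drop elements whose leading term is divisible by another's, tail-reduce, and make monic.
Reduced Gröbner basis: {x**3 + 1, y + 1}.
Label its elements g_1 = x**3 + 1, g_2 = y + 1.

Reduce p = -x**4 + x + y modulo G:
  leading term x**4: subtract (-x)·g_1 from -x**4 + x + y → -x + y
  leading term x: no divisor's leading term divides it; move -x to the remainder.
  leading term y: subtract (1)·g_2 from y → -1
  leading term 1: no divisor's leading term divides it; move -1 to the remainder.
  normal form = -x - 1.
The normal form is nonzero, so p ∉ I. Since p minus its normal form lies in I, I + (p) = I + (r) where r = -x - 1; decide whether this ideal is the whole ring.
Run Buchberger on G together with r (pairs among the g_i already reduce to 0 since G is a Gröbner basis):
g_1 = x**3 + 1, LT = x**3.
g_2 = y + 1, LT = y.
r = -x - 1, LT = x.

The S-polynomials (S(g_1,g_2), S(g_1,r), S(g_2,r)) all reduce to 0 modulo the current basis, so we have a Gröbner basis.
Inter-reduce: drop elements whose leading term is divisible by another's, tail-reduce, and make monic.
Reduced Gröbner basis: {x + 1, y + 1}.
The reduced Gröbner basis of I + (p) is {x + 1, y + 1} ≠ {1}, a proper ideal, so the enlarged system stays consistent: p is independent of I, with normal form -x - 1.

-x**4 + x + y is independent of I; its normal form modulo I is -x - 1.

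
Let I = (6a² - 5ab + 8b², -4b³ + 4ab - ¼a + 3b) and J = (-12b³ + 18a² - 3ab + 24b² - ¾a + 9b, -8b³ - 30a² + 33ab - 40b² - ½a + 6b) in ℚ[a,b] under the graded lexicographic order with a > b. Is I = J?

Yes, the ideals are equal.

Equality of ideals is decidable: compute both reduced Gröbner bases (unique for the ordering) and check whether they agree.
Buchberger on the first generating set:
f_1 = 6a² - 5ab + 8b², LT = a².
f_2 = -4b³ + 4ab - ¼a + 3b, LT = b³.

The S-polynomials (S(f_1,f_2)) all reduce to 0 modulo the current basis, so we have a Gröbner basis.
Inter-reduce: drop elements whose leading term is divisible by another's, tail-reduce, and make monic.
Reduced Gröbner basis: {b³ - ab + 1/16a - ¾b, a² - ⅚ab + 4/3b²}.

Buchberger on the second generating set:
h_1 = -12b³ + 18a² - 3ab + 24b² - ¾a + 9b, LT = b³.
h_2 = -8b³ - 30a² + 33ab - 40b² - ½a + 6b, LT = b³.

S(h_1,h_2): lcm = b³. S = -21/4a² + 35/8ab - 7b².
  reduce S modulo (h_1, h_2):
  remainder -21/4a² + 35/8ab - 7b² ≠ 0; add k_3 = -21/4a² + 35/8ab - 7b² to the basis.

The other S-polynomials (S(h_1,k_3), S(h_2,k_3)) all reduce to 0 modulo the current basis, so we have a Gröbner basis.
Inter-reduce: drop elements whose leading term is divisible by another's, tail-reduce, and make monic.
Reduced Gröbner basis: {b³ - ab + 1/16a - ¾b, a² - ⅚ab + 4/3b²}.

The two bases agree; hence the ideals are identical.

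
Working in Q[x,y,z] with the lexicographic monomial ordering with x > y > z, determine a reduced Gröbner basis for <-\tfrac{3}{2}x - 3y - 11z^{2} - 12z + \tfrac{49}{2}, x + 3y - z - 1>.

G = {x + 22z^{2} + 26z - 47, y - \tfrac{22}{3}z^{2} - 9z + \tfrac{46}{3}}

Buchberger's algorithm terminates because the ascending chain of leading-term ideals stabilizes.

f_1 = -\tfrac{3}{2}x - 3y - 11z^{2} - 12z + \tfrac{49}{2}, LT = x.
f_2 = x + 3y - z - 1, LT = x.

S(f_1,f_2): lcm = x. S = -y + \tfrac{22}{3}z^{2} + 9z - \tfrac{46}{3}.
  leading term y: no divisor's leading term divides it; move -y to the remainder.
  leading term z^{2}: no divisor's leading term divides it; move \tfrac{22}{3}z^{2} to the remainder.
  leading term z: no divisor's leading term divides it; move 9z to the remainder.
  leading term 1: no divisor's leading term divides it; move -\tfrac{46}{3} to the remainder.
  remainder -y + \tfrac{22}{3}z^{2} + 9z - \tfrac{46}{3} ≠ 0; add g_3 = -y + \tfrac{22}{3}z^{2} + 9z - \tfrac{46}{3} to the basis.

The other S-polynomials (S(f_1,g_3), S(f_2,g_3)) all reduce to 0 modulo the current basis, so we have a Gröbner basis.
Inter-reduce: drop elements whose leading term is divisible by another's, tail-reduce, and make monic.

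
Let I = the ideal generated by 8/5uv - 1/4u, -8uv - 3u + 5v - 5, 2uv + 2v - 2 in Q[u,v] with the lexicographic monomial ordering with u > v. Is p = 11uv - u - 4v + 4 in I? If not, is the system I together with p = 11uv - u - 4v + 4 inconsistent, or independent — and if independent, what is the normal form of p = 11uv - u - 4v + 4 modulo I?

11uv - u - 4v + 4 lies in I (it reduces to 0).

First compute the reduced Gröbner basis of I by Buchberger's algorithm.
f_1 = 8/5uv - 1/4u, LT = uv.
f_2 = -8uv - 3u + 5v - 5, LT = uv.
f_3 = 2uv + 2v - 2, LT = uv.

S(f_1,f_2): lcm = uv. S = -17/32u + 5/8v - 5/8.
  leading term u: no divisor's leading term divides it; move -17/32u to the remainder.
  leading term v: no divisor's leading term divides it; move 5/8v to the remainder.
  leading term 1: no divisor's leading term divides it; move -5/8 to the remainder.
  remainder -17/32u + 5/8v - 5/8 ≠ 0; add h_4 = -17/32u + 5/8v - 5/8 to the basis.

S(f_1,f_3): lcm = uv. S = -5/32u - v + 1.
  leading term u: subtract (5/17)·h_4 from -5/32u - v + 1 → -161/136v + 161/136
  leading term v: no divisor's leading term divides it; move -161/136v to the remainder.
  leading term 1: no divisor's leading term divides it; move 161/136 to the remainder.
  remainder -161/136v + 161/136 ≠ 0; add h_5 = -161/136v + 161/136 to the basis.

The other S-polynomials (S(f_2,f_3), S(f_1,h_4), S(f_2,h_4), S(f_3,h_4), S(f_1,h_5), S(f_2,h_5), S(f_3,h_5), S(h_4,h_5)) all reduce to 0 modulo the current basis, so we have a Gröbner basis.
Inter-reduce: drop elements whose leading term is divisible by another's, tail-reduce, and make monic.
Reduced Gröbner basis: {u, v - 1}.
Label its elements g_1 = u, g_2 = v - 1.

Reduce p = 11uv - u - 4v + 4 modulo G:
  leading term uv: subtract (11v)·g_1 from 11uv - u - 4v + 4 → -u - 4v + 4
  leading term u: subtract (-1)·g_1 from -u - 4v + 4 → -4v + 4
  leading term v: subtract (-4)·g_2 from -4v + 4 → 0
  normal form = 0.
Since the normal form is 0, p ∈ I.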